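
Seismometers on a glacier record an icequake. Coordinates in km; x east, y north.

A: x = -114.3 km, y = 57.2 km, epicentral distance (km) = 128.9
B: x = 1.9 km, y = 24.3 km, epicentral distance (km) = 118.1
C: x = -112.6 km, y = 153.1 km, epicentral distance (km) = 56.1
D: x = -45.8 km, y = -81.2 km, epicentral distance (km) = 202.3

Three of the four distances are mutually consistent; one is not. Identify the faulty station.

A

Solve using three stations at a time. Using B, C, D (subtract circle equations pairwise → linear system) gives (x, y) ≈ (-67.4, 119.9).
Distances from that point to each station vs reported:
  A: calculated 78.4 vs reported 128.9 → residual 50.5 km
  B: calculated 118.1 vs reported 118.1 → residual 0.0 km
  C: calculated 56.1 vs reported 56.1 → residual 0.0 km
  D: calculated 202.3 vs reported 202.3 → residual 0.0 km
B, C, D are mutually consistent (residuals ≈ 0); A is off by 50.5 km.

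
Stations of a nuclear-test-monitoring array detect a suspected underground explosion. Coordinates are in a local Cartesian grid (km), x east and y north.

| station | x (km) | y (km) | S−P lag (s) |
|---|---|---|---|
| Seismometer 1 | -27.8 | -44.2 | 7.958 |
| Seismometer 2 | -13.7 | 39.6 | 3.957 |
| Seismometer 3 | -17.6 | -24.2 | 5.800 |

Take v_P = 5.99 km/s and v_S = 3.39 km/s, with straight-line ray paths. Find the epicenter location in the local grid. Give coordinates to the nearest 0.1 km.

Distance from S−P lag: d = Δt · v_P v_S / (v_P − v_S) = Δt · (5.99·3.39)/(5.99−3.39) ≈ 7.8100·Δt.
So d_Seismometer 1 = 62.15, d_Seismometer 2 = 30.90, d_Seismometer 3 = 45.30 km.
Circle about each station: (x + 27.8)² + (y + 44.2)² = 62.15²; (x + 13.7)² + (y − 39.6)² = 30.90²; (x + 17.6)² + (y + 24.2)² = 45.30².
Subtracting the Seismometer 1 equation from the Seismometer 2 and Seismometer 3 equations removes the quadratic terms:
28.2 x + 167.6 y = 1937.18
20.4 x + 40.0 y = -20.55
Solving the 2×2 system: x ≈ -35.3, y ≈ 17.5 km.
Check against Seismometer 1 (with the unrounded x, y): √((x + 27.8)²+(y + 44.2)²) = 62.16 ≈ 62.15 km. ✓

x ≈ -35.3 km, y ≈ 17.5 km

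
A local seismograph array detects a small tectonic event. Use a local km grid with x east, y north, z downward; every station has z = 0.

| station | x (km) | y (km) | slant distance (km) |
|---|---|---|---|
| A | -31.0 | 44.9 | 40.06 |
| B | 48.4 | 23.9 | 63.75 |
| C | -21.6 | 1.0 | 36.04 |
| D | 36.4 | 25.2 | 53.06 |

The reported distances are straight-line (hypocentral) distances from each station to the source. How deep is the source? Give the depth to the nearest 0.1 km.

depth ≈ 26.0 km

Each station gives a sphere (x−x_i)² + (y−y_i)² + z² = d_i² (stations at z=0).
Subtracting the A sphere from B and C: z² cancels, leaving linear equations in x and y:
158.8 x − 42.0 y = -2522.50
18.8 x − 87.8 y = -2203.53
Solving: x ≈ -9.802, y ≈ 22.998 km (keep extra digits for the depth step; rounded: -9.8, 23.0).
Then from the A sphere: z² = 40.06² − (x + 31.0)² − (y − 44.9)² with x = -9.802, y = 22.998, so z ≈ 25.995 ≈ 26.0 km.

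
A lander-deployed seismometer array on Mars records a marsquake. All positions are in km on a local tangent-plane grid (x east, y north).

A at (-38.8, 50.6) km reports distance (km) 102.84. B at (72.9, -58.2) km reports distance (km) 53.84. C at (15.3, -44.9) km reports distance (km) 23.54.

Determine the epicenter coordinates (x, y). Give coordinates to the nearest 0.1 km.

x ≈ 29.6 km, y ≈ -26.2 km

Circle about each station: (x + 38.8)² + (y − 50.6)² = 102.84²; (x − 72.9)² + (y + 58.2)² = 53.84²; (x − 15.3)² + (y + 44.9)² = 23.54².
Subtracting the A equation from the B and C equations removes the quadratic terms:
223.4 x − 217.6 y = 12313.17
108.2 x − 191.0 y = 8206.23
Solving the 2×2 system: x ≈ 29.6, y ≈ -26.2 km.
Check against A (with the unrounded x, y): √((x + 38.8)²+(y − 50.6)²) = 102.84 ≈ 102.84 km. ✓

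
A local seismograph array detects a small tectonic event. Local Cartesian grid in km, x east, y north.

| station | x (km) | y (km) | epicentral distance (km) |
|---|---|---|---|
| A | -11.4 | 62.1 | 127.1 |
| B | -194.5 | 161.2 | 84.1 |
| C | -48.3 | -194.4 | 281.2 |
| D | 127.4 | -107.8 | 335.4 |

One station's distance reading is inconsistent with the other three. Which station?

C

Solve using three stations at a time. Using A, B, D (subtract circle equations pairwise → linear system) gives (x, y) ≈ (-130.4, 106.8).
Distances from that point to each station vs reported:
  A: calculated 127.1 vs reported 127.1 → residual 0.0 km
  B: calculated 84.1 vs reported 84.1 → residual 0.0 km
  C: calculated 312.1 vs reported 281.2 → residual 30.9 km
  D: calculated 335.4 vs reported 335.4 → residual 0.0 km
A, B, D are mutually consistent (residuals ≈ 0); C is off by 30.9 km.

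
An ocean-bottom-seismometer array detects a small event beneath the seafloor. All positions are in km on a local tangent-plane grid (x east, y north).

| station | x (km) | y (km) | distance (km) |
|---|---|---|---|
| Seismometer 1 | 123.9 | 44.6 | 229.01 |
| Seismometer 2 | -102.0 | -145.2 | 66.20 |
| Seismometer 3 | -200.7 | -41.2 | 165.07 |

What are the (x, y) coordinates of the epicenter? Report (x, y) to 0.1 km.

(-48.8, -105.8)

Circle about each station: (x − 123.9)² + (y − 44.6)² = 229.01²; (x + 102.0)² + (y + 145.2)² = 66.20²; (x + 200.7)² + (y + 41.2)² = 165.07².
Subtracting pairs of circle equations eliminates x²+y² and gives linear equations (the radical axes):
-451.8 x − 379.6 y = 62209.81
-649.2 x − 171.6 y = 49835.04
Solving the 2×2 system: x ≈ -48.8, y ≈ -105.8 km.
Check against Seismometer 1 (with the unrounded x, y): √((x − 123.9)²+(y − 44.6)²) = 229.01 ≈ 229.01 km. ✓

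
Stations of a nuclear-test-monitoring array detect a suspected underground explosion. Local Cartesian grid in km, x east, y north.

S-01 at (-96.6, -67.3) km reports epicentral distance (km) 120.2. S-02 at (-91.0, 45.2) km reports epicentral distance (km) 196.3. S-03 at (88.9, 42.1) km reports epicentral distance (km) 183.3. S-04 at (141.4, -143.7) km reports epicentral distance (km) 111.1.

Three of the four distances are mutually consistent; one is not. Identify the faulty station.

Solve using three stations at a time. Using S-01, S-02, S-03 (subtract circle equations pairwise → linear system) gives (x, y) ≈ (9.8, -123.3).
Distances from that point to each station vs reported:
  S-01: calculated 120.2 vs reported 120.2 → residual 0.0 km
  S-02: calculated 196.3 vs reported 196.3 → residual 0.0 km
  S-03: calculated 183.3 vs reported 183.3 → residual 0.0 km
  S-04: calculated 133.2 vs reported 111.1 → residual 22.1 km
S-01, S-02, S-03 are mutually consistent (residuals ≈ 0); S-04 is off by 22.1 km.

S-04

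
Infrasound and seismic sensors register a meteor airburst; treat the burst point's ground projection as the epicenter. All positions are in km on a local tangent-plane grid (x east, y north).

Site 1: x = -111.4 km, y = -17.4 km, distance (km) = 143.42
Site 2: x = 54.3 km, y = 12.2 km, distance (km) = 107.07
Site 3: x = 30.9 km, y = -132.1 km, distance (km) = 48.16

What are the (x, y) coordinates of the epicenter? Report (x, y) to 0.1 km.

(14.0, -87.0)

Circle about each station: (x + 111.4)² + (y + 17.4)² = 143.42²; (x − 54.3)² + (y − 12.2)² = 107.07²; (x − 30.9)² + (y + 132.1)² = 48.16².
Subtracting the Site 1 equation from the Site 2 and Site 3 equations removes the quadratic terms:
331.4 x + 59.2 y = -510.08
284.6 x − 229.4 y = 23942.41
Solving the 2×2 system: x ≈ 14.0, y ≈ -87.0 km.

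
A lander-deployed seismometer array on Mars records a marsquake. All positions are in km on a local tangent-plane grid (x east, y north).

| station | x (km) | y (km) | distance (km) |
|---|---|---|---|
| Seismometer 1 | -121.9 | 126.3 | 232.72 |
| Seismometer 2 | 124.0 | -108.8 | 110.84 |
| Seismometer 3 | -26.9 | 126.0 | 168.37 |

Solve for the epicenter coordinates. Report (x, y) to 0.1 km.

61.0 km east, -17.6 km north

Circle about each station: (x + 121.9)² + (y − 126.3)² = 232.72²; (x − 124.0)² + (y + 108.8)² = 110.84²; (x + 26.9)² + (y − 126.0)² = 168.37².
Subtracting pairs of circle equations eliminates x²+y² and gives linear equations (the radical axes):
491.8 x − 470.2 y = 38275.23
190.0 x − 0.6 y = 11598.45
Solving the 2×2 system: x ≈ 61.0, y ≈ -17.6 km.
Check against Seismometer 1 (with the unrounded x, y): √((x + 121.9)²+(y − 126.3)²) = 232.72 ≈ 232.72 km. ✓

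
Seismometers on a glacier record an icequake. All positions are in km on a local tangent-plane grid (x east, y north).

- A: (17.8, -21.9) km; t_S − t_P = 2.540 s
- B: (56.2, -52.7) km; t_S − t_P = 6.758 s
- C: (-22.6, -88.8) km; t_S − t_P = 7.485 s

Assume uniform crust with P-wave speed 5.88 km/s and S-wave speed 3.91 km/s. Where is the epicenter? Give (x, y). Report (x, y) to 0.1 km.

(-5.2, -3.2)

Distance from S−P lag: d = Δt · v_P v_S / (v_P − v_S) = Δt · (5.88·3.91)/(5.88−3.91) ≈ 11.6705·Δt.
So d_A = 29.64, d_B = 78.87, d_C = 87.35 km.
Circle about each station: (x − 17.8)² + (y + 21.9)² = 29.64²; (x − 56.2)² + (y + 52.7)² = 78.87²; (x + 22.6)² + (y + 88.8)² = 87.35².
Subtracting the A equation from the B and C equations removes the quadratic terms:
76.8 x − 61.6 y = -202.67
-80.8 x − 133.8 y = 848.26
Solving the 2×2 system: x ≈ -5.2, y ≈ -3.2 km.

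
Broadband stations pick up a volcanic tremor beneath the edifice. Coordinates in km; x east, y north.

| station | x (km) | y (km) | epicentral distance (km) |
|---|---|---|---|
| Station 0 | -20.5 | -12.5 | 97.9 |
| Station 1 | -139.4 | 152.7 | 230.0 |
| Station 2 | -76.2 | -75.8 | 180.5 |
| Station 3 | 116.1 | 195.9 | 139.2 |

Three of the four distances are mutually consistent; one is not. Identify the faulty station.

Solve using three stations at a time. Using Station 0, Station 1, Station 2 (subtract circle equations pairwise → linear system) gives (x, y) ≈ (61.5, 40.8).
Distances from that point to each station vs reported:
  Station 0: calculated 97.8 vs reported 97.9 → residual 0.1 km
  Station 1: calculated 230.0 vs reported 230.0 → residual 0.0 km
  Station 2: calculated 180.5 vs reported 180.5 → residual 0.0 km
  Station 3: calculated 164.4 vs reported 139.2 → residual 25.2 km
Station 0, Station 1, Station 2 are mutually consistent (residuals ≈ 0); Station 3 is off by 25.2 km.

Station 3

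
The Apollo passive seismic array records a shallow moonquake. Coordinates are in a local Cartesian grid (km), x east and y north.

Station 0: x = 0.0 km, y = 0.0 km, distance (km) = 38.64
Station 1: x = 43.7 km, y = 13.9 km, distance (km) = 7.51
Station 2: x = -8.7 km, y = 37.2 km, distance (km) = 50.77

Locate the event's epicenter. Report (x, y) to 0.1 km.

x ≈ 36.2 km, y ≈ 13.5 km

Circle about each station: x² + y² = 38.64²; (x − 43.7)² + (y − 13.9)² = 7.51²; (x + 8.7)² + (y − 37.2)² = 50.77².
Subtracting pairs of circle equations eliminates x²+y² and gives linear equations (the radical axes):
87.4 x + 27.8 y = 3539.55
-17.4 x + 74.4 y = 374.99
Solving the 2×2 system: x ≈ 36.2, y ≈ 13.5 km.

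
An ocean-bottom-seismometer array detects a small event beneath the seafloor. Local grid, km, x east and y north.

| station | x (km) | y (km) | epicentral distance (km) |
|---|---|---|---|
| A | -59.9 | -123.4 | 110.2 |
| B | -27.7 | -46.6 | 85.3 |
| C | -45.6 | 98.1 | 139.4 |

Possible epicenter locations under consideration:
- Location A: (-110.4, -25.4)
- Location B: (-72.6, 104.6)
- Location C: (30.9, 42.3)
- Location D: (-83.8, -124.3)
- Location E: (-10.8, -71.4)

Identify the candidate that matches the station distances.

For each candidate, compare |candidate − station| to the reported distance:
Location A: residuals A 0.0, B 0.1, C 0.1 → max 0.1 km
Location B: residuals A 118.2, B 72.4, C 111.6 → max 118.2 km
Location C: residuals A 78.7, B 21.2, C 44.7 → max 78.7 km
Location D: residuals A 86.3, B 10.5, C 86.3 → max 86.3 km
Location E: residuals A 38.7, B 55.3, C 33.6 → max 55.3 km
Only Location A has all residuals ≈ 0.

Location A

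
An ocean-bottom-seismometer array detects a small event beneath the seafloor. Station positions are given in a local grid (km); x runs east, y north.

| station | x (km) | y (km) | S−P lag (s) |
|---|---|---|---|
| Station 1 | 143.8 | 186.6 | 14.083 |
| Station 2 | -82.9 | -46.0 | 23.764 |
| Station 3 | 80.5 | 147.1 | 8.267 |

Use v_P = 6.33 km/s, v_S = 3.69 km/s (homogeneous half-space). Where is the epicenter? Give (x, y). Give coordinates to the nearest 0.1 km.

Distance from S−P lag: d = Δt · v_P v_S / (v_P − v_S) = Δt · (6.33·3.69)/(6.33−3.69) ≈ 8.8476·Δt.
So d_Station 1 = 124.60, d_Station 2 = 210.25, d_Station 3 = 73.14 km.
Circle about each station: (x − 143.8)² + (y − 186.6)² = 124.60²; (x + 82.9)² + (y + 46.0)² = 210.25²; (x − 80.5)² + (y − 147.1)² = 73.14².
Subtracting the Station 1 equation from the Station 2 and Station 3 equations removes the quadratic terms:
-453.4 x − 465.2 y = -75189.49
-126.6 x − 79.0 y = -17203.64
Solving the 2×2 system: x ≈ 89.4, y ≈ 74.5 km.

89.4 km east, 74.5 km north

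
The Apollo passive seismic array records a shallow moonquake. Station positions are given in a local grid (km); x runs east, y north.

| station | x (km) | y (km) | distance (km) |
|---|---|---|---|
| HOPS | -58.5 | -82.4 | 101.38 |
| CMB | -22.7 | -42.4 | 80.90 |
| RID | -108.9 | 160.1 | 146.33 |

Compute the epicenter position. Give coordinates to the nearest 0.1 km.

Circle about each station: (x + 58.5)² + (y + 82.4)² = 101.38²; (x + 22.7)² + (y + 42.4)² = 80.90²; (x + 108.9)² + (y − 160.1)² = 146.33².
Subtracting the HOPS equation from the CMB and RID equations removes the quadratic terms:
71.6 x + 80.0 y = -4165.87
-100.8 x + 485.0 y = 16144.65
Solving the 2×2 system: x ≈ -77.4, y ≈ 17.2 km.
Check against HOPS (with the unrounded x, y): √((x + 58.5)²+(y + 82.4)²) = 101.38 ≈ 101.38 km. ✓

(-77.4, 17.2)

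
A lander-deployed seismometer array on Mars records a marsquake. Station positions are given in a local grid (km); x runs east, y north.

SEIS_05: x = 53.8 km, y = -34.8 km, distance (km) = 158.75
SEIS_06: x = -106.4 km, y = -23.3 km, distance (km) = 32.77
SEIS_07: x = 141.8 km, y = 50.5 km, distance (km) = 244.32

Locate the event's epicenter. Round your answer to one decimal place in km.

Circle about each station: (x − 53.8)² + (y + 34.8)² = 158.75²; (x + 106.4)² + (y + 23.3)² = 32.77²; (x − 141.8)² + (y − 50.5)² = 244.32².
Subtracting the SEIS_05 equation from the SEIS_06 and SEIS_07 equations removes the quadratic terms:
-320.4 x + 23.0 y = 31886.06
176.0 x + 170.6 y = -15938.69
Solving the 2×2 system: x ≈ -98.9, y ≈ 8.6 km.
Check against SEIS_05 (with the unrounded x, y): √((x − 53.8)²+(y + 34.8)²) = 158.75 ≈ 158.75 km. ✓

-98.9 km east, 8.6 km north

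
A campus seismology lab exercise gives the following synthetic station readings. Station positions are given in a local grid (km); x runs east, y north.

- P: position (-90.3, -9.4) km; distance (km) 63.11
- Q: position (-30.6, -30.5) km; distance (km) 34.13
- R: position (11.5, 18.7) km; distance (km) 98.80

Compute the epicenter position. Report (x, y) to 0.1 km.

Circle about each station: (x + 90.3)² + (y + 9.4)² = 63.11²; (x + 30.6)² + (y + 30.5)² = 34.13²; (x − 11.5)² + (y − 18.7)² = 98.80².
Subtracting the P equation from the Q and R equations removes the quadratic terms:
119.4 x − 42.2 y = -3557.82
203.6 x + 56.2 y = -13539.08
Solving the 2×2 system: x ≈ -50.4, y ≈ -58.3 km.

x ≈ -50.4 km, y ≈ -58.3 km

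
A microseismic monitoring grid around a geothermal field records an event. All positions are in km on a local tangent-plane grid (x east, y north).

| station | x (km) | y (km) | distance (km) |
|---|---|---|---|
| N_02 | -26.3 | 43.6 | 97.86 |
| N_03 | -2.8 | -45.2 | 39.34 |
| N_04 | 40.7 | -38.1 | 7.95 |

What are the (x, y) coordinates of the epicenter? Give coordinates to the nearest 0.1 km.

Circle about each station: (x + 26.3)² + (y − 43.6)² = 97.86²; (x + 2.8)² + (y + 45.2)² = 39.34²; (x − 40.7)² + (y + 38.1)² = 7.95².
Subtracting the N_02 equation from the N_03 and N_04 equations removes the quadratic terms:
47.0 x − 177.6 y = 7487.17
134.0 x − 163.4 y = 10028.83
Solving the 2×2 system: x ≈ 34.6, y ≈ -33.0 km.

x ≈ 34.6 km, y ≈ -33.0 km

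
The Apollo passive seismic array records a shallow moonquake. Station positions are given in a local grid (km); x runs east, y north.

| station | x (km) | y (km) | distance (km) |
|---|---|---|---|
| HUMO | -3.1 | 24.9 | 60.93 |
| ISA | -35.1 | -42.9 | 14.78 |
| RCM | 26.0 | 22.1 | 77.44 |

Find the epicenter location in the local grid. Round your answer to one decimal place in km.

Circle about each station: (x + 3.1)² + (y − 24.9)² = 60.93²; (x + 35.1)² + (y + 42.9)² = 14.78²; (x − 26.0)² + (y − 22.1)² = 77.44².
Subtracting the HUMO equation from the ISA and RCM equations removes the quadratic terms:
-64.0 x − 135.6 y = 5936.82
58.2 x − 5.6 y = -1749.70
Solving the 2×2 system: x ≈ -32.8, y ≈ -28.3 km.

x ≈ -32.8 km, y ≈ -28.3 km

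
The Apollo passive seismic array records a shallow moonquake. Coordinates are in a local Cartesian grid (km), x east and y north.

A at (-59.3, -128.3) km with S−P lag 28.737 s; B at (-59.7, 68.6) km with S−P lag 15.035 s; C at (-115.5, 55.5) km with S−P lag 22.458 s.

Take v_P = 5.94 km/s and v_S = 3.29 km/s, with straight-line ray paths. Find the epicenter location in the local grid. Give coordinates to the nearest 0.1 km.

Distance from S−P lag: d = Δt · v_P v_S / (v_P − v_S) = Δt · (5.94·3.29)/(5.94−3.29) ≈ 7.3746·Δt.
So d_A = 211.92, d_B = 110.88, d_C = 165.62 km.
Circle about each station: (x + 59.3)² + (y + 128.3)² = 211.92²; (x + 59.7)² + (y − 68.6)² = 110.88²; (x + 115.5)² + (y − 55.5)² = 165.62².
Subtracting the A equation from the B and C equations removes the quadratic terms:
-0.8 x + 393.8 y = 20908.38
-112.4 x + 367.6 y = 13923.22
Solving the 2×2 system: x ≈ 50.1, y ≈ 53.2 km.

50.1 km east, 53.2 km north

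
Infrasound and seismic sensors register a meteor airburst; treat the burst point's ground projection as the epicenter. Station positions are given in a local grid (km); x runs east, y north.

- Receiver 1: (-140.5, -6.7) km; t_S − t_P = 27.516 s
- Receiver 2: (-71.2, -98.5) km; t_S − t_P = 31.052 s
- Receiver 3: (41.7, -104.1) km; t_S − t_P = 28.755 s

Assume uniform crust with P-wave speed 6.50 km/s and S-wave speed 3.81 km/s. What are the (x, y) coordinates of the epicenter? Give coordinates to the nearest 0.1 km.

x ≈ 49.8 km, y ≈ 160.5 km

Distance from S−P lag: d = Δt · v_P v_S / (v_P − v_S) = Δt · (6.50·3.81)/(6.50−3.81) ≈ 9.2063·Δt.
So d_Receiver 1 = 253.32, d_Receiver 2 = 285.87, d_Receiver 3 = 264.73 km.
Circle about each station: (x + 140.5)² + (y + 6.7)² = 253.32²; (x + 71.2)² + (y + 98.5)² = 285.87²; (x − 41.7)² + (y + 104.1)² = 264.73².
Subtracting pairs of circle equations eliminates x²+y² and gives linear equations (the radical axes):
138.6 x − 183.6 y = -22564.08
364.4 x − 194.8 y = -13120.39
Solving the 2×2 system: x ≈ 49.8, y ≈ 160.5 km.
Check against Receiver 1 (with the unrounded x, y): √((x + 140.5)²+(y + 6.7)²) = 253.29 ≈ 253.32 km. ✓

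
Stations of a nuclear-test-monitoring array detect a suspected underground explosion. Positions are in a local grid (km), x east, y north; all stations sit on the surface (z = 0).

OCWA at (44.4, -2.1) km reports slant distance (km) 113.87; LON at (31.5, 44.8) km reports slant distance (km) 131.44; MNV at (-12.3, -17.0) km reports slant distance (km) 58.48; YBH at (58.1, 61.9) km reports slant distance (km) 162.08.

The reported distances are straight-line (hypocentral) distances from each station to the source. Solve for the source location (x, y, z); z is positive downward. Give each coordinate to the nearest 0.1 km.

(-57.3, -50.8, 15.9)

Each station gives a sphere (x−x_i)² + (y−y_i)² + z² = d_i² (stations at z=0).
Subtracting the OCWA sphere from LON and MNV: z² cancels, leaving linear equations in x and y:
-25.8 x + 93.8 y = -3286.58
-113.4 x − 29.8 y = 8010.99
Solving: x ≈ -57.295, y ≈ -50.797 km (keep extra digits for the depth step; rounded: -57.3, -50.8).
Then from the OCWA sphere: z² = 113.87² − (x − 44.4)² − (y + 2.1)² with x = -57.295, y = -50.797, so z ≈ 15.909 ≈ 15.9 km.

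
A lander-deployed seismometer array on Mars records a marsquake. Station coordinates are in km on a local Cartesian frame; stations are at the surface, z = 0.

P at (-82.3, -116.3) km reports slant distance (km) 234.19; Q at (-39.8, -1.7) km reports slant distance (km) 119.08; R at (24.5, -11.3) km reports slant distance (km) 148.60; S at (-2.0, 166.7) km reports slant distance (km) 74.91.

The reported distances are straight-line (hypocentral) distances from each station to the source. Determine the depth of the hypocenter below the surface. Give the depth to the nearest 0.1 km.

Each station gives a sphere (x−x_i)² + (y−y_i)² + z² = d_i² (stations at z=0).
Subtracting the P sphere from Q and R: z² cancels, leaving linear equations in x and y:
85.0 x + 229.2 y = 21952.86
213.6 x + 210.0 y = 13191.96
Solving: x ≈ -51.001, y ≈ 114.694 km (keep extra digits for the depth step; rounded: -51.0, 114.7).
Then from the P sphere: z² = 234.19² − (x + 82.3)² − (y + 116.3)² with x = -51.001, y = 114.694, so z ≈ 22.519 ≈ 22.5 km.

22.5 km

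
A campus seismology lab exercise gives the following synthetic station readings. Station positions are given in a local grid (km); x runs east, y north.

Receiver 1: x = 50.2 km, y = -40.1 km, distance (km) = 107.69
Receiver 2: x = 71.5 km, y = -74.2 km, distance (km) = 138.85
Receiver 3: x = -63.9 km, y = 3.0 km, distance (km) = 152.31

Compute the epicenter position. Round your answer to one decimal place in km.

(75.4, 64.6)

Circle about each station: (x − 50.2)² + (y + 40.1)² = 107.69²; (x − 71.5)² + (y + 74.2)² = 138.85²; (x + 63.9)² + (y − 3.0)² = 152.31².
Subtracting pairs of circle equations eliminates x²+y² and gives linear equations (the radical axes):
42.6 x − 68.2 y = -1192.35
-228.2 x + 86.2 y = -11637.04
Solving the 2×2 system: x ≈ 75.4, y ≈ 64.6 km.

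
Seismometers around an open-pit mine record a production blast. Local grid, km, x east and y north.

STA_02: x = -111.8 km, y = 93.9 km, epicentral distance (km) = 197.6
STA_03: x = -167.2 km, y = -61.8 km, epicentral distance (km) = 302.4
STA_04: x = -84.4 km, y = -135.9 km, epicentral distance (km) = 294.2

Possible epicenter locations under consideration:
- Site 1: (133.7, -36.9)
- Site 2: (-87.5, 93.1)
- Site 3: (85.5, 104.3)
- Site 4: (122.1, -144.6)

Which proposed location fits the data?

For each candidate, compare |candidate − station| to the reported distance:
Site 1: residuals STA_02 80.6, STA_03 0.5, STA_04 54.7 → max 80.6 km
Site 2: residuals STA_02 173.3, STA_03 128.2, STA_04 65.2 → max 173.3 km
Site 3: residuals STA_02 0.0, STA_03 0.0, STA_04 0.0 → max 0.0 km
Site 4: residuals STA_02 136.5, STA_03 1.5, STA_04 87.5 → max 136.5 km
Only Site 3 has all residuals ≈ 0.

Site 3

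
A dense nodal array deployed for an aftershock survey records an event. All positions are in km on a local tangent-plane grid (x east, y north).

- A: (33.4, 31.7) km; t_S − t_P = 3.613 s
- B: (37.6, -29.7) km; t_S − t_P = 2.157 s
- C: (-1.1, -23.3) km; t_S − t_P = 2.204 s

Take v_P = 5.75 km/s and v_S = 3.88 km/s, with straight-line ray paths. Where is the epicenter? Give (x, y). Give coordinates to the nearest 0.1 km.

Distance from S−P lag: d = Δt · v_P v_S / (v_P − v_S) = Δt · (5.75·3.88)/(5.75−3.88) ≈ 11.9305·Δt.
So d_A = 43.10, d_B = 25.73, d_C = 26.29 km.
Circle about each station: (x − 33.4)² + (y − 31.7)² = 43.10²; (x − 37.6)² + (y + 29.7)² = 25.73²; (x + 1.1)² + (y + 23.3)² = 26.29².
Subtracting pairs of circle equations eliminates x²+y² and gives linear equations (the radical axes):
8.4 x − 122.8 y = 1370.98
-69.0 x − 110.0 y = -409.90
Solving the 2×2 system: x ≈ 21.4, y ≈ -9.7 km.

x ≈ 21.4 km, y ≈ -9.7 km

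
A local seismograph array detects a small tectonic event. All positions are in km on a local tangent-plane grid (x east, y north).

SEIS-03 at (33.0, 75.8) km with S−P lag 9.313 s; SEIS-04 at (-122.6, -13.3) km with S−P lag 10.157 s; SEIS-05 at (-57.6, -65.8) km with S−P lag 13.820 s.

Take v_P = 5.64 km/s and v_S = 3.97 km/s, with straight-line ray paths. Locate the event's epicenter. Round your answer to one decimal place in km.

Distance from S−P lag: d = Δt · v_P v_S / (v_P − v_S) = Δt · (5.64·3.97)/(5.64−3.97) ≈ 13.4077·Δt.
So d_SEIS-03 = 124.87, d_SEIS-04 = 136.18, d_SEIS-05 = 185.29 km.
Circle about each station: (x − 33.0)² + (y − 75.8)² = 124.87²; (x + 122.6)² + (y + 13.3)² = 136.18²; (x + 57.6)² + (y + 65.8)² = 185.29².
Subtracting pairs of circle equations eliminates x²+y² and gives linear equations (the radical axes):
-311.2 x − 178.2 y = 5420.53
-181.2 x − 283.2 y = -17927.11
Solving the 2×2 system: x ≈ -84.7, y ≈ 117.5 km.
Check against SEIS-03 (with the unrounded x, y): √((x − 33.0)²+(y − 75.8)²) = 124.86 ≈ 124.87 km. ✓

-84.7 km east, 117.5 km north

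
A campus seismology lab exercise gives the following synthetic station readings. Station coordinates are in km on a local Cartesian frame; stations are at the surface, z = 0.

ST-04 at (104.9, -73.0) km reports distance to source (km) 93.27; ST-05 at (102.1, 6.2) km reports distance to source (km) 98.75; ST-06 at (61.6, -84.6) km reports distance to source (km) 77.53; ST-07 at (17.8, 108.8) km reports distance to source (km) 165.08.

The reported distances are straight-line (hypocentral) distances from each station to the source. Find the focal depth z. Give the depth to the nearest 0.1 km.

Each station gives a sphere (x−x_i)² + (y−y_i)² + z² = d_i² (stations at z=0).
Subtracting the ST-04 sphere from ST-05 and ST-06: z² cancels, leaving linear equations in x and y:
-5.6 x + 158.4 y = -6922.43
-86.6 x − 23.2 y = -2692.90
Solving: x ≈ 42.402, y ≈ -42.203 km (keep extra digits for the depth step; rounded: 42.4, -42.2).
Then from the ST-04 sphere: z² = 93.27² − (x − 104.9)² − (y + 73.0)² with x = 42.402, y = -42.203, so z ≈ 62.007 ≈ 62.0 km.

depth ≈ 62.0 km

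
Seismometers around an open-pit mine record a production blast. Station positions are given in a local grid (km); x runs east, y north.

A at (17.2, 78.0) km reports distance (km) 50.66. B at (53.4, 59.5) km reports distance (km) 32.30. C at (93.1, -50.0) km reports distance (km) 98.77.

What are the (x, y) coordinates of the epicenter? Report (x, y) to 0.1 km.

(37.3, 31.5)

Circle about each station: (x − 17.2)² + (y − 78.0)² = 50.66²; (x − 53.4)² + (y − 59.5)² = 32.30²; (x − 93.1)² + (y + 50.0)² = 98.77².
Subtracting pairs of circle equations eliminates x²+y² and gives linear equations (the radical axes):
72.4 x − 37.0 y = 1535.12
151.8 x − 256.0 y = -2401.31
Solving the 2×2 system: x ≈ 37.3, y ≈ 31.5 km.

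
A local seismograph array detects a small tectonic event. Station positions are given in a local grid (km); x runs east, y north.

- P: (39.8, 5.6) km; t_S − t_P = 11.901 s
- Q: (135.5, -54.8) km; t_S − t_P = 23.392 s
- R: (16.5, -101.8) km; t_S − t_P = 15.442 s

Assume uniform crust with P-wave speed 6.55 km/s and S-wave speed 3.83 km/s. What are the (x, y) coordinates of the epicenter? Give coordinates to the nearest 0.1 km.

x ≈ -69.8 km, y ≈ 11.5 km

Distance from S−P lag: d = Δt · v_P v_S / (v_P − v_S) = Δt · (6.55·3.83)/(6.55−3.83) ≈ 9.2230·Δt.
So d_P = 109.76, d_Q = 215.74, d_R = 142.42 km.
Circle about each station: (x − 39.8)² + (y − 5.6)² = 109.76²; (x − 135.5)² + (y + 54.8)² = 215.74²; (x − 16.5)² + (y + 101.8)² = 142.42².
Subtracting the P equation from the Q and R equations removes the quadratic terms:
191.4 x − 120.8 y = -14748.60
-46.6 x − 214.8 y = 783.89
Solving the 2×2 system: x ≈ -69.8, y ≈ 11.5 km.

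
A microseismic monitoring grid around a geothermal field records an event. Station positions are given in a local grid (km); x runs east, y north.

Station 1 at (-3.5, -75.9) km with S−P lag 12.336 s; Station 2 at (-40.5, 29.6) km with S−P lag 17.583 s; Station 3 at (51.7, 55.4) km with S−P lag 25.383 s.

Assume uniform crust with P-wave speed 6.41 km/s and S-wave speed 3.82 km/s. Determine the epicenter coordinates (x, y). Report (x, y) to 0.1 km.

(-111.1, -120.9)

Distance from S−P lag: d = Δt · v_P v_S / (v_P − v_S) = Δt · (6.41·3.82)/(6.41−3.82) ≈ 9.4541·Δt.
So d_Station 1 = 116.63, d_Station 2 = 166.23, d_Station 3 = 239.97 km.
Circle about each station: (x + 3.5)² + (y + 75.9)² = 116.63²; (x + 40.5)² + (y − 29.6)² = 166.23²; (x − 51.7)² + (y − 55.4)² = 239.97².
Subtracting the Station 1 equation from the Station 2 and Station 3 equations removes the quadratic terms:
-74.0 x + 211.0 y = -17286.51
110.4 x + 262.6 y = -44014.05
Solving the 2×2 system: x ≈ -111.1, y ≈ -120.9 km.
Check against Station 1 (with the unrounded x, y): √((x + 3.5)²+(y + 75.9)²) = 116.64 ≈ 116.63 km. ✓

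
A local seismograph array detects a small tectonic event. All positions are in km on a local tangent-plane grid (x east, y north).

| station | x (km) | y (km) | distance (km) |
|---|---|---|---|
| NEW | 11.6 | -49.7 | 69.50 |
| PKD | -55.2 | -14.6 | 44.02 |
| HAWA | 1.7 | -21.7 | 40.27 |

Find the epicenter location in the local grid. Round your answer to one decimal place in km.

Circle about each station: (x − 11.6)² + (y + 49.7)² = 69.50²; (x + 55.2)² + (y + 14.6)² = 44.02²; (x − 1.7)² + (y + 21.7)² = 40.27².
Subtracting the NEW equation from the PKD and HAWA equations removes the quadratic terms:
-133.6 x + 70.2 y = 3548.04
-19.8 x + 56.0 y = 1077.71
Solving the 2×2 system: x ≈ -20.2, y ≈ 12.1 km.

(-20.2, 12.1)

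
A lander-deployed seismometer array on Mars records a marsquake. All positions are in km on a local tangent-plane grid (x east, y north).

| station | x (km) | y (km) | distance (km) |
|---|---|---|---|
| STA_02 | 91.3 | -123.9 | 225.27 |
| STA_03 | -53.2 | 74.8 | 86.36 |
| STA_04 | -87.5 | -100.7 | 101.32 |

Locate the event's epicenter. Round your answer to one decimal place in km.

Circle about each station: (x − 91.3)² + (y + 123.9)² = 225.27²; (x + 53.2)² + (y − 74.8)² = 86.36²; (x + 87.5)² + (y + 100.7)² = 101.32².
Subtracting pairs of circle equations eliminates x²+y² and gives linear equations (the radical axes):
-289.0 x + 397.4 y = 28026.90
-357.6 x + 46.4 y = 34590.67
Solving the 2×2 system: x ≈ -96.7, y ≈ 0.2 km.

(-96.7, 0.2)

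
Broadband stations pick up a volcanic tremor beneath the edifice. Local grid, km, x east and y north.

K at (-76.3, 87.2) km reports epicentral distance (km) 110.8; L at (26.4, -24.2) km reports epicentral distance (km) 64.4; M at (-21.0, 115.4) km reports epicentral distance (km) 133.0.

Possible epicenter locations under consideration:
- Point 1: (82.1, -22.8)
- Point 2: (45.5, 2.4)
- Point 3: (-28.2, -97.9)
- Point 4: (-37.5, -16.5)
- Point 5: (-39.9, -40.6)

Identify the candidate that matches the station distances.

Point 4

For each candidate, compare |candidate − station| to the reported distance:
Point 1: residuals K 82.0, L 8.7, M 39.4 → max 82.0 km
Point 2: residuals K 37.6, L 31.7, M 1.9 → max 37.6 km
Point 3: residuals K 80.4, L 27.3, M 80.4 → max 80.4 km
Point 4: residuals K 0.1, L 0.0, M 0.1 → max 0.1 km
Point 5: residuals K 22.1, L 3.9, M 24.1 → max 24.1 km
Only Point 4 has all residuals ≈ 0.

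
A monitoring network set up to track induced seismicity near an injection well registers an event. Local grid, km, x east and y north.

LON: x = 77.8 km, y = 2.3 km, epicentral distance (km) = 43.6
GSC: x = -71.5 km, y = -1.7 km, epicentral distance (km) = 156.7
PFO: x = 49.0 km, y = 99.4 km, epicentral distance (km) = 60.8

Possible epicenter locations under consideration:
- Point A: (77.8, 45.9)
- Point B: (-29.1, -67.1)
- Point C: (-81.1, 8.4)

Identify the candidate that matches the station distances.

For each candidate, compare |candidate − station| to the reported distance:
Point A: residuals LON 0.0, GSC 0.0, PFO 0.0 → max 0.0 km
Point B: residuals LON 83.9, GSC 78.8, PFO 123.1 → max 123.1 km
Point C: residuals LON 115.4, GSC 142.8, PFO 98.0 → max 142.8 km
Only Point A has all residuals ≈ 0.

Point A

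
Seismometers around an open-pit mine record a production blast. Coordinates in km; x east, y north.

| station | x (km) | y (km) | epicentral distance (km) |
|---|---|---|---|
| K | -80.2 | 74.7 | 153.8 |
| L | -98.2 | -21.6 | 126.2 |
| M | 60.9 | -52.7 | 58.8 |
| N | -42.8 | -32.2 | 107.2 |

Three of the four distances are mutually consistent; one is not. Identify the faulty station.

Solve using three stations at a time. Using K, M, N (subtract circle equations pairwise → linear system) gives (x, y) ≈ (57.4, 5.9).
Distances from that point to each station vs reported:
  K: calculated 153.8 vs reported 153.8 → residual 0.0 km
  L: calculated 158.0 vs reported 126.2 → residual 31.8 km
  M: calculated 58.8 vs reported 58.8 → residual 0.0 km
  N: calculated 107.2 vs reported 107.2 → residual 0.0 km
K, M, N are mutually consistent (residuals ≈ 0); L is off by 31.8 km.

L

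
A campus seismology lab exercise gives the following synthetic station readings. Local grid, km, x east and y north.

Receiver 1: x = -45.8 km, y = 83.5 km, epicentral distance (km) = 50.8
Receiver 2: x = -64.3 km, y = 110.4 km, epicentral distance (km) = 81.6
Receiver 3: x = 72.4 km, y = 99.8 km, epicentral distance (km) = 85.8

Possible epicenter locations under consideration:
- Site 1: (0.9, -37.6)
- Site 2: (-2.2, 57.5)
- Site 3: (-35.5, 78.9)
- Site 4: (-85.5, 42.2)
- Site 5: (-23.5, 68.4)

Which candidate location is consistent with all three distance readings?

For each candidate, compare |candidate − station| to the reported distance:
Site 1: residuals Receiver 1 79.0, Receiver 2 80.1, Receiver 3 69.1 → max 80.1 km
Site 2: residuals Receiver 1 0.0, Receiver 2 0.0, Receiver 3 0.0 → max 0.0 km
Site 3: residuals Receiver 1 39.5, Receiver 2 38.9, Receiver 3 24.1 → max 39.5 km
Site 4: residuals Receiver 1 6.5, Receiver 2 10.2, Receiver 3 82.3 → max 82.3 km
Site 5: residuals Receiver 1 23.9, Receiver 2 23.0, Receiver 3 15.1 → max 23.9 km
Only Site 2 has all residuals ≈ 0.

Site 2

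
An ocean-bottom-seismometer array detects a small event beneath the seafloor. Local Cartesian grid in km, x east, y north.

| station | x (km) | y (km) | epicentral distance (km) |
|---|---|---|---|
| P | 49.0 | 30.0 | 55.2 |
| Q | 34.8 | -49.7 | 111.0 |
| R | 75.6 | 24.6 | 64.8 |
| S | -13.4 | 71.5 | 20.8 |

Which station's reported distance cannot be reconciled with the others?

Solve using three stations at a time. Using P, Q, S (subtract circle equations pairwise → linear system) gives (x, y) ≈ (0.2, 55.8).
Distances from that point to each station vs reported:
  P: calculated 55.2 vs reported 55.2 → residual 0.0 km
  Q: calculated 111.0 vs reported 111.0 → residual 0.0 km
  R: calculated 81.6 vs reported 64.8 → residual 16.8 km
  S: calculated 20.8 vs reported 20.8 → residual 0.0 km
P, Q, S are mutually consistent (residuals ≈ 0); R is off by 16.8 km.

R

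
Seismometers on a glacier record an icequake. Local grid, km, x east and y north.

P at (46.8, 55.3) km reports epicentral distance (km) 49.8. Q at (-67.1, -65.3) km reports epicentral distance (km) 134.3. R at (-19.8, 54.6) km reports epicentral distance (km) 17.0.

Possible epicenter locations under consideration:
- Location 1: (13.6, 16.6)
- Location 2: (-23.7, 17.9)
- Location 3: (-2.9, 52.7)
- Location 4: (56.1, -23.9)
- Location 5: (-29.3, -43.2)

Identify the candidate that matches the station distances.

Location 3

For each candidate, compare |candidate − station| to the reported distance:
Location 1: residuals P 1.2, Q 19.3, R 33.6 → max 33.6 km
Location 2: residuals P 30.0, Q 40.5, R 19.9 → max 40.5 km
Location 3: residuals P 0.0, Q 0.0, R 0.0 → max 0.0 km
Location 4: residuals P 29.9, Q 4.3, R 92.2 → max 92.2 km
Location 5: residuals P 74.7, Q 90.5, R 81.3 → max 90.5 km
Only Location 3 has all residuals ≈ 0.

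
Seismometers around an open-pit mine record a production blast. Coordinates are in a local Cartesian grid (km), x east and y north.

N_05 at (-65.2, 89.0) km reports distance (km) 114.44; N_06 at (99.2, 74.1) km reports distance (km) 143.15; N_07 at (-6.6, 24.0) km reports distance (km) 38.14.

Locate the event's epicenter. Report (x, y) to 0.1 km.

Circle about each station: (x + 65.2)² + (y − 89.0)² = 114.44²; (x − 99.2)² + (y − 74.1)² = 143.15²; (x + 6.6)² + (y − 24.0)² = 38.14².
Subtracting the N_05 equation from the N_06 and N_07 equations removes the quadratic terms:
328.8 x − 29.8 y = -4236.00
117.2 x − 130.0 y = 89.37
Solving the 2×2 system: x ≈ -14.1, y ≈ -13.4 km.
Check against N_05 (with the unrounded x, y): √((x + 65.2)²+(y − 89.0)²) = 114.44 ≈ 114.44 km. ✓

-14.1 km east, -13.4 km north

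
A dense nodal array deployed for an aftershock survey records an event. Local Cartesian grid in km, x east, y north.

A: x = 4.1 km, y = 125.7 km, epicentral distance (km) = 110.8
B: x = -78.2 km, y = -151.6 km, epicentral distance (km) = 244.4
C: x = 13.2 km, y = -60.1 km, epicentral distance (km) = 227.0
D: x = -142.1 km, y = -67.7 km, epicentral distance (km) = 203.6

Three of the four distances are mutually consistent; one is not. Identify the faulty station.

B

Solve using three stations at a time. Using A, C, D (subtract circle equations pairwise → linear system) gives (x, y) ≈ (-106.5, 132.8).
Distances from that point to each station vs reported:
  A: calculated 110.8 vs reported 110.8 → residual 0.0 km
  B: calculated 285.8 vs reported 244.4 → residual 41.4 km
  C: calculated 227.0 vs reported 227.0 → residual 0.0 km
  D: calculated 203.6 vs reported 203.6 → residual 0.0 km
A, C, D are mutually consistent (residuals ≈ 0); B is off by 41.4 km.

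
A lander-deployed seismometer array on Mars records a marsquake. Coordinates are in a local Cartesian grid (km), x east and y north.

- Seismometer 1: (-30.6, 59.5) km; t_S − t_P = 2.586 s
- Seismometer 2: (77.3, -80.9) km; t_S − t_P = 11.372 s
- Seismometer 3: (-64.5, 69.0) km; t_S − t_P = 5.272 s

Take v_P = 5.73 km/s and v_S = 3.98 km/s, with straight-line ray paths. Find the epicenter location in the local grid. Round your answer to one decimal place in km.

Distance from S−P lag: d = Δt · v_P v_S / (v_P − v_S) = Δt · (5.73·3.98)/(5.73−3.98) ≈ 13.0317·Δt.
So d_Seismometer 1 = 33.70, d_Seismometer 2 = 148.20, d_Seismometer 3 = 68.70 km.
Circle about each station: (x + 30.6)² + (y − 59.5)² = 33.70²; (x − 77.3)² + (y + 80.9)² = 148.20²; (x + 64.5)² + (y − 69.0)² = 68.70².
Subtracting pairs of circle equations eliminates x²+y² and gives linear equations (the radical axes):
215.8 x − 280.8 y = -12784.06
-67.8 x + 19.0 y = 860.64
Solving the 2×2 system: x ≈ 0.1, y ≈ 45.6 km.

x ≈ 0.1 km, y ≈ 45.6 km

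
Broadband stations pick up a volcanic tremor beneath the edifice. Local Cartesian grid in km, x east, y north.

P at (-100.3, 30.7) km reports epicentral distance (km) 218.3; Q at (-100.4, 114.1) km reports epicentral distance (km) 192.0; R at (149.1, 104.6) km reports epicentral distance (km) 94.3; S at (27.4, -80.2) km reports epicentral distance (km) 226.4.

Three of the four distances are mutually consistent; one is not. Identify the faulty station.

R

Solve using three stations at a time. Using P, Q, S (subtract circle equations pairwise → linear system) gives (x, y) ≈ (90.2, 137.3).
Distances from that point to each station vs reported:
  P: calculated 218.3 vs reported 218.3 → residual 0.0 km
  Q: calculated 192.0 vs reported 192.0 → residual 0.0 km
  R: calculated 67.4 vs reported 94.3 → residual 26.9 km
  S: calculated 226.4 vs reported 226.4 → residual 0.0 km
P, Q, S are mutually consistent (residuals ≈ 0); R is off by 26.9 km.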